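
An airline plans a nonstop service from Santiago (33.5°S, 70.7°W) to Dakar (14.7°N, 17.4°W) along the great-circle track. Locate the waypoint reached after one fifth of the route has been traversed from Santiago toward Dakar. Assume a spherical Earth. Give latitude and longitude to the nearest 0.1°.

Convert each endpoint to a unit vector on the sphere (x = cos φ cos λ, y = cos φ sin λ, z = sin φ).
The central angle between the endpoints is δ = arccos(p₁·p₂) ≈ 1.222 rad (70.0°).
Interpolate at f = 1/5 with slerp weights a = sin((1−f)δ)/sin δ ≈ 0.882, b = sin(fδ)/sin δ ≈ 0.257.
p = a·p₁ + b·p₂ ≈ (0.481, -0.769, -0.422); φ = arcsin(p_z) ≈ -24.94°, λ = atan2(p_y, p_x) ≈ -57.98°.

≈ 24.9°S, 58.0°W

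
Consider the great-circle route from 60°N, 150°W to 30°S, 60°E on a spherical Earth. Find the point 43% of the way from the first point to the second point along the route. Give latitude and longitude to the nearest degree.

≈ 45°N, 96°E

Write both endpoints as unit vectors p₁, p₂ with components (cos φ cos λ, cos φ sin λ, sin φ).
The central angle between the endpoints is δ = arccos(p₁·p₂) ≈ 2.512 rad (143.9°).
Interpolate at f = 0.43 with slerp weights a = sin((1−f)δ)/sin δ ≈ 1.681, b = sin(fδ)/sin δ ≈ 1.497.
p = a·p₁ + b·p₂ ≈ (-0.080, 0.702, 0.707); φ = arcsin(p_z) ≈ 45.01°, λ = atan2(p_y, p_x) ≈ 96.47°.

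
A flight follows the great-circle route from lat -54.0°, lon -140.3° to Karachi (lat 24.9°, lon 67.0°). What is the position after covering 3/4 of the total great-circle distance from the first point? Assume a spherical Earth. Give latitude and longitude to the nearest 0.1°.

≈ lat -7.7°, lon 83.0°

Convert each endpoint to a unit vector on the sphere (x = cos φ cos λ, y = cos φ sin λ, z = sin φ).
The central angle between the endpoints is δ = arccos(p₁·p₂) ≈ 2.522 rad (144.5°).
Interpolate at f = 3/4 with slerp weights a = sin((1−f)δ)/sin δ ≈ 1.016, b = sin(fδ)/sin δ ≈ 1.635.
p = a·p₁ + b·p₂ ≈ (0.120, 0.984, -0.134); φ = arcsin(p_z) ≈ -7.68°, λ = atan2(p_y, p_x) ≈ 83.05°.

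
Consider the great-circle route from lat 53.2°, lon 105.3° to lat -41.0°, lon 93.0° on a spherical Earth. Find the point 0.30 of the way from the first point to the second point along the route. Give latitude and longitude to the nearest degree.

≈ lat 25°, lon 100°

The haversine formula gives a central angle δ ≈ 1.655 rad (94.8°) between the endpoints.
Interpolate at f = 0.30 with slerp weights a = sin((1−f)δ)/sin δ ≈ 0.919, b = sin(fδ)/sin δ ≈ 0.478.
p = a·p₁ + b·p₂ ≈ (-0.164, 0.891, 0.423); φ = arcsin(p_z) ≈ 25.00°, λ = atan2(p_y, p_x) ≈ 100.44°.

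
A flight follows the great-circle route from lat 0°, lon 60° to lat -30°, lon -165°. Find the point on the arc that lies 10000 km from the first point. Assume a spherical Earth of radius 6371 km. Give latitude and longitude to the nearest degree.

≈ lat -39°, lon 150°

Write both endpoints as unit vectors p₁, p₂ with components (cos φ cos λ, cos φ sin λ, sin φ).
The central angle between the endpoints is δ = arccos(p₁·p₂) ≈ 2.230 rad (127.8°). The total great-circle distance is δ·R ≈ 2.230 × 6371 ≈ 14206 km, so the target fraction is f = 10000/14206 ≈ 0.704.
Interpolate at f ≈ 0.704 with slerp weights a = sin((1−f)δ)/sin δ ≈ 0.776, b = sin(fδ)/sin δ ≈ 1.265.
p = a·p₁ + b·p₂ ≈ (-0.670, 0.388, -0.632); φ = arcsin(p_z) ≈ -39.23°, λ = atan2(p_y, p_x) ≈ 149.91°.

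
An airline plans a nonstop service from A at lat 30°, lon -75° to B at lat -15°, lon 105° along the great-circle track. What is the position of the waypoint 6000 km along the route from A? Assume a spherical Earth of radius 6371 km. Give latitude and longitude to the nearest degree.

≈ lat 84°, lon -75°

Write both endpoints as unit vectors p₁, p₂ with components (cos φ cos λ, cos φ sin λ, sin φ).
The central angle between the endpoints is δ = arccos(p₁·p₂) ≈ 2.880 rad (165.0°). The total great-circle distance is δ·R ≈ 2.880 × 6371 ≈ 18347 km, so the target fraction is f = 6000/18347 ≈ 0.327.
Interpolate at f ≈ 0.327 with slerp weights a = sin((1−f)δ)/sin δ ≈ 3.606, b = sin(fδ)/sin δ ≈ 3.124.
p = a·p₁ + b·p₂ ≈ (0.027, -0.102, 0.994); φ = arcsin(p_z) ≈ 83.96°, λ = atan2(p_y, p_x) ≈ -75.00°.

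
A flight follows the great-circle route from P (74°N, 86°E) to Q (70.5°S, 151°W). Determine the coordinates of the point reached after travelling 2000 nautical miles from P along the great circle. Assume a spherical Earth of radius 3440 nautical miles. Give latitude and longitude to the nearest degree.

≈ (49°N, 140°E)

Convert each endpoint to a unit vector on the sphere (x = cos φ cos λ, y = cos φ sin λ, z = sin φ).
The central angle between the endpoints is δ = arccos(p₁·p₂) ≈ 2.845 rad (163.0°). The total great-circle distance is δ·R ≈ 2.845 × 3440 ≈ 9786 nmi, so the target fraction is f = 2000/9786 ≈ 0.204.
Interpolate at f ≈ 0.204 with slerp weights a = sin((1−f)δ)/sin δ ≈ 2.631, b = sin(fδ)/sin δ ≈ 1.877.
p = a·p₁ + b·p₂ ≈ (-0.497, 0.420, 0.759); φ = arcsin(p_z) ≈ 49.40°, λ = atan2(p_y, p_x) ≈ 139.85°.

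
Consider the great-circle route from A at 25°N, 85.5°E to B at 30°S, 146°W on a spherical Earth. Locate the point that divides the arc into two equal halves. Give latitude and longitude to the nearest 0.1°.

≈ 5.7°S, 147.1°E

The haversine formula gives a central angle δ ≈ 2.346 rad (134.4°) between the endpoints.
Interpolate at f = 1/2 with slerp weights a = sin((1−f)δ)/sin δ ≈ 1.291, b = sin(fδ)/sin δ ≈ 1.291.
p = a·p₁ + b·p₂ ≈ (-0.835, 0.541, -0.100); φ = arcsin(p_z) ≈ -5.73°, λ = atan2(p_y, p_x) ≈ 147.05°.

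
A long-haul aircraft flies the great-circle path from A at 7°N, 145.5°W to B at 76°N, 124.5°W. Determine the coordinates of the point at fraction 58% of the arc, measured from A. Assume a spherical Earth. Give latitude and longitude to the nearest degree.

Write both endpoints as unit vectors p₁, p₂ with components (cos φ cos λ, cos φ sin λ, sin φ).
The central angle between the endpoints is δ = arccos(p₁·p₂) ≈ 1.221 rad (70.0°).
Interpolate at f = 0.58 with slerp weights a = sin((1−f)δ)/sin δ ≈ 0.522, b = sin(fδ)/sin δ ≈ 0.692.
p = a·p₁ + b·p₂ ≈ (-0.522, -0.432, 0.736); φ = arcsin(p_z) ≈ 47.35°, λ = atan2(p_y, p_x) ≈ -140.42°.

≈ 47°N, 140°W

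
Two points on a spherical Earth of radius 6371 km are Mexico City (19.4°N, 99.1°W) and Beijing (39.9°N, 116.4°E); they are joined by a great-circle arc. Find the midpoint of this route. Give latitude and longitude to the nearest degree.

Write both endpoints as unit vectors p₁, p₂ with components (cos φ cos λ, cos φ sin λ, sin φ).
The central angle between the endpoints is δ = arccos(p₁·p₂) ≈ 1.956 rad (112.1°).
Interpolate at f = 1/2 with slerp weights a = sin((1−f)δ)/sin δ ≈ 0.895, b = sin(fδ)/sin δ ≈ 0.895.
p = a·p₁ + b·p₂ ≈ (-0.439, -0.219, 0.872); φ = arcsin(p_z) ≈ 60.64°, λ = atan2(p_y, p_x) ≈ -153.52°.

≈ 61°N, 154°W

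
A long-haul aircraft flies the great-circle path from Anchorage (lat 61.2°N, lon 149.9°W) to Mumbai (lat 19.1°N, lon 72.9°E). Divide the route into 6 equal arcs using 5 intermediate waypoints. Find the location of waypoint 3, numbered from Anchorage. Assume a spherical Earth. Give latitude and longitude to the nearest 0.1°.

From cos δ = sin φ₁ sin φ₂ + cos φ₁ cos φ₂ cos Δλ, the central angle is δ ≈ 1.618 rad (92.7°).
Interpolate at f = 3/6 with slerp weights a = sin((1−f)δ)/sin δ ≈ 0.724, b = sin(fδ)/sin δ ≈ 0.724.
p = a·p₁ + b·p₂ ≈ (-0.101, 0.479, 0.872); φ = arcsin(p_z) ≈ 60.68°, λ = atan2(p_y, p_x) ≈ 101.86°.

≈ lat 60.7°N, lon 101.9°E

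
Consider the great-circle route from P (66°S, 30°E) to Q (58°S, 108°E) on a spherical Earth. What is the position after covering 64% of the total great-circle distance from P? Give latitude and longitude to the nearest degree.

Write both endpoints as unit vectors p₁, p₂ with components (cos φ cos λ, cos φ sin λ, sin φ).
The central angle between the endpoints is δ = arccos(p₁·p₂) ≈ 0.610 rad (35.0°).
Interpolate at f = 0.64 with slerp weights a = sin((1−f)δ)/sin δ ≈ 0.380, b = sin(fδ)/sin δ ≈ 0.664.
p = a·p₁ + b·p₂ ≈ (0.025, 0.412, -0.911); φ = arcsin(p_z) ≈ -65.61°, λ = atan2(p_y, p_x) ≈ 86.51°.

≈ (66°S, 87°E)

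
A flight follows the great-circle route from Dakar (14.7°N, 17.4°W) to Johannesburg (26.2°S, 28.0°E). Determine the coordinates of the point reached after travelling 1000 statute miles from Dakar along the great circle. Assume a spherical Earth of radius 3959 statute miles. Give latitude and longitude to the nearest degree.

Convert each endpoint to a unit vector on the sphere (x = cos φ cos λ, y = cos φ sin λ, z = sin φ).
The central angle between the endpoints is δ = arccos(p₁·p₂) ≈ 1.050 rad (60.2°). The total great-circle distance is δ·R ≈ 1.050 × 3959 ≈ 4158 mi, so the target fraction is f = 1000/4158 ≈ 0.241.
Interpolate at f ≈ 0.241 with slerp weights a = sin((1−f)δ)/sin δ ≈ 0.825, b = sin(fδ)/sin δ ≈ 0.288.
p = a·p₁ + b·p₂ ≈ (0.990, -0.117, 0.082); φ = arcsin(p_z) ≈ 4.71°, λ = atan2(p_y, p_x) ≈ -6.76°.

≈ 5°N, 7°W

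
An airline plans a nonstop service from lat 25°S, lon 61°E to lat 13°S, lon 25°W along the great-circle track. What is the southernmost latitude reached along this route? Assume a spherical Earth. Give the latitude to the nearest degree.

The great circle lies in the plane with unit normal n̂ = (p₁ × p₂)/|p₁ × p₂|.
Here n̂_z ≈ -0.892; the vertex latitude is φ_max = arccos|n̂_z| ≈ 26.9°.

≈ 27°S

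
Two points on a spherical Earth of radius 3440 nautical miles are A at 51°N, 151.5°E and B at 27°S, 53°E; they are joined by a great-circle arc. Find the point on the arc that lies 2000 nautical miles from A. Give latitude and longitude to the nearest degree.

≈ 35°N, 110°E

Write both endpoints as unit vectors p₁, p₂ with components (cos φ cos λ, cos φ sin λ, sin φ).
The central angle between the endpoints is δ = arccos(p₁·p₂) ≈ 2.022 rad (115.8°). The total great-circle distance is δ·R ≈ 2.022 × 3440 ≈ 6954 nmi, so the target fraction is f = 2000/6954 ≈ 0.288.
Interpolate at f ≈ 0.288 with slerp weights a = sin((1−f)δ)/sin δ ≈ 1.102, b = sin(fδ)/sin δ ≈ 0.610.
p = a·p₁ + b·p₂ ≈ (-0.282, 0.765, 0.579); φ = arcsin(p_z) ≈ 35.38°, λ = atan2(p_y, p_x) ≈ 110.24°.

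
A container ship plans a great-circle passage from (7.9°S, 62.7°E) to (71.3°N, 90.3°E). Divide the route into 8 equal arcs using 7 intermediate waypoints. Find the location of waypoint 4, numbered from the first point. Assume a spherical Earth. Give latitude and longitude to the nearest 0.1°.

≈ (32.3°N, 69.3°E)

The haversine formula gives a central angle δ ≈ 1.419 rad (81.3°) between the endpoints.
Interpolate at f = 4/8 with slerp weights a = sin((1−f)δ)/sin δ ≈ 0.659, b = sin(fδ)/sin δ ≈ 0.659.
p = a·p₁ + b·p₂ ≈ (0.298, 0.791, 0.534); φ = arcsin(p_z) ≈ 32.25°, λ = atan2(p_y, p_x) ≈ 69.35°.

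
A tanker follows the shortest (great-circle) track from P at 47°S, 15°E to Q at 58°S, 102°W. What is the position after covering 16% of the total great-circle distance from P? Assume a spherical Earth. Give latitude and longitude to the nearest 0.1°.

≈ 55.2°S, 5.7°E

Write both endpoints as unit vectors p₁, p₂ with components (cos φ cos λ, cos φ sin λ, sin φ).
The central angle between the endpoints is δ = arccos(p₁·p₂) ≈ 1.097 rad (62.9°).
Interpolate at f = 0.16 with slerp weights a = sin((1−f)δ)/sin δ ≈ 0.895, b = sin(fδ)/sin δ ≈ 0.196.
p = a·p₁ + b·p₂ ≈ (0.568, 0.056, -0.821); φ = arcsin(p_z) ≈ -55.19°, λ = atan2(p_y, p_x) ≈ 5.66°.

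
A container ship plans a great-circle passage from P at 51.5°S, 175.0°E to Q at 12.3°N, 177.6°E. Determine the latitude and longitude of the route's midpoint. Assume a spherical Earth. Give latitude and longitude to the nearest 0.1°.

The haversine formula gives a central angle δ ≈ 1.114 rad (63.8°) between the endpoints.
Interpolate at f = 1/2 with slerp weights a = sin((1−f)δ)/sin δ ≈ 0.589, b = sin(fδ)/sin δ ≈ 0.589.
p = a·p₁ + b·p₂ ≈ (-0.940, 0.056, -0.336); φ = arcsin(p_z) ≈ -19.60°, λ = atan2(p_y, p_x) ≈ 176.59°.

≈ 19.6°S, 176.6°E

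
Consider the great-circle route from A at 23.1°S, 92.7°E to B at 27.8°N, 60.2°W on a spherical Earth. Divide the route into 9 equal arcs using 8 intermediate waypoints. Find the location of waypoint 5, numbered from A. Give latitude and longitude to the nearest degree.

Write both endpoints as unit vectors p₁, p₂ with components (cos φ cos λ, cos φ sin λ, sin φ).
The central angle between the endpoints is δ = arccos(p₁·p₂) ≈ 2.708 rad (155.1°).
Interpolate at f = 5/9 with slerp weights a = sin((1−f)δ)/sin δ ≈ 2.220, b = sin(fδ)/sin δ ≈ 2.373.
p = a·p₁ + b·p₂ ≈ (0.947, 0.218, 0.236); φ = arcsin(p_z) ≈ 13.65°, λ = atan2(p_y, p_x) ≈ 12.95°.

≈ 14°N, 13°E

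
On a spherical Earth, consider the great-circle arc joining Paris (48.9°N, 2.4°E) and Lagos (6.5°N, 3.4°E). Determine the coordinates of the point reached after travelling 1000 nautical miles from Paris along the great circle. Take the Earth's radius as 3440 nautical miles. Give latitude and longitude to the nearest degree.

≈ 32°N, 3°E

Write both endpoints as unit vectors p₁, p₂ with components (cos φ cos λ, cos φ sin λ, sin φ).
The central angle between the endpoints is δ = arccos(p₁·p₂) ≈ 0.740 rad (42.4°). The total great-circle distance is δ·R ≈ 0.740 × 3440 ≈ 2546 nmi, so the target fraction is f = 1000/2546 ≈ 0.393.
Interpolate at f ≈ 0.393 with slerp weights a = sin((1−f)δ)/sin δ ≈ 0.644, b = sin(fδ)/sin δ ≈ 0.425.
p = a·p₁ + b·p₂ ≈ (0.845, 0.043, 0.534); φ = arcsin(p_z) ≈ 32.25°, λ = atan2(p_y, p_x) ≈ 2.90°.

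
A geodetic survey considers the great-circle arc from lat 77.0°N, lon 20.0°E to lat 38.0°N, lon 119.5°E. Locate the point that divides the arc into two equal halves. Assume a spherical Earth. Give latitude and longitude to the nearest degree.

Write both endpoints as unit vectors p₁, p₂ with components (cos φ cos λ, cos φ sin λ, sin φ).
The central angle between the endpoints is δ = arccos(p₁·p₂) ≈ 0.964 rad (55.2°).
Interpolate at f = 1/2 with slerp weights a = sin((1−f)δ)/sin δ ≈ 0.564, b = sin(fδ)/sin δ ≈ 0.564.
p = a·p₁ + b·p₂ ≈ (-0.100, 0.430, 0.897); φ = arcsin(p_z) ≈ 63.78°, λ = atan2(p_y, p_x) ≈ 103.04°.

≈ lat 64°N, lon 103°E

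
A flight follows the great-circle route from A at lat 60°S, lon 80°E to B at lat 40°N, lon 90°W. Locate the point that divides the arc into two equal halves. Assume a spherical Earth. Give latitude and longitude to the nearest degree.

≈ lat 38°S, lon 72°W

Convert each endpoint to a unit vector on the sphere (x = cos φ cos λ, y = cos φ sin λ, z = sin φ).
The central angle between the endpoints is δ = arccos(p₁·p₂) ≈ 2.776 rad (159.0°).
Interpolate at f = 1/2 with slerp weights a = sin((1−f)δ)/sin δ ≈ 2.750, b = sin(fδ)/sin δ ≈ 2.750.
p = a·p₁ + b·p₂ ≈ (0.239, -0.752, -0.614); φ = arcsin(p_z) ≈ -37.87°, λ = atan2(p_y, p_x) ≈ -72.40°.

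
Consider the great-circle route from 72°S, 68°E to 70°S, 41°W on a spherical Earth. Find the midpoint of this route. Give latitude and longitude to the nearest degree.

≈ 79°S, 9°E

Write both endpoints as unit vectors p₁, p₂ with components (cos φ cos λ, cos φ sin λ, sin φ).
The central angle between the endpoints is δ = arccos(p₁·p₂) ≈ 0.537 rad (30.8°).
Interpolate at f = 1/2 with slerp weights a = sin((1−f)δ)/sin δ ≈ 0.519, b = sin(fδ)/sin δ ≈ 0.519.
p = a·p₁ + b·p₂ ≈ (0.194, 0.032, -0.980); φ = arcsin(p_z) ≈ -78.66°, λ = atan2(p_y, p_x) ≈ 9.43°.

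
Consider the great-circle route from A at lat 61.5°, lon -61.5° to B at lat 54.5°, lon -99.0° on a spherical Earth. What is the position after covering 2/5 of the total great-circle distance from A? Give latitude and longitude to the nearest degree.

≈ lat 60°, lon -78°

From cos δ = sin φ₁ sin φ₂ + cos φ₁ cos φ₂ cos Δλ, the central angle is δ ≈ 0.362 rad (20.7°).
Interpolate at f = 2/5 with slerp weights a = sin((1−f)δ)/sin δ ≈ 0.608, b = sin(fδ)/sin δ ≈ 0.407.
p = a·p₁ + b·p₂ ≈ (0.102, -0.489, 0.866); φ = arcsin(p_z) ≈ 60.05°, λ = atan2(p_y, p_x) ≈ -78.27°.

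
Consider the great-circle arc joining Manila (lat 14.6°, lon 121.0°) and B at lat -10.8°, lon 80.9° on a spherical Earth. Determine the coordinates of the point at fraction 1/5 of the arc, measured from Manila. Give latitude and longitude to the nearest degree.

Convert each endpoint to a unit vector on the sphere (x = cos φ cos λ, y = cos φ sin λ, z = sin φ).
The central angle between the endpoints is δ = arccos(p₁·p₂) ≈ 0.823 rad (47.2°).
Interpolate at f = 1/5 with slerp weights a = sin((1−f)δ)/sin δ ≈ 0.835, b = sin(fδ)/sin δ ≈ 0.223.
p = a·p₁ + b·p₂ ≈ (-0.381, 0.909, 0.168); φ = arcsin(p_z) ≈ 9.70°, λ = atan2(p_y, p_x) ≈ 112.75°.

≈ lat 10°, lon 113°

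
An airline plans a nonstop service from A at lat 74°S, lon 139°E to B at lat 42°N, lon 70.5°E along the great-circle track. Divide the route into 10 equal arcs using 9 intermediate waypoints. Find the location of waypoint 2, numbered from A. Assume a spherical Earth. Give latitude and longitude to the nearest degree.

≈ lat 54°S, lon 102°E

From cos δ = sin φ₁ sin φ₂ + cos φ₁ cos φ₂ cos Δλ, the central angle is δ ≈ 2.175 rad (124.6°).
Interpolate at f = 2/10 with slerp weights a = sin((1−f)δ)/sin δ ≈ 1.198, b = sin(fδ)/sin δ ≈ 0.512.
p = a·p₁ + b·p₂ ≈ (-0.122, 0.575, -0.809); φ = arcsin(p_z) ≈ -53.97°, λ = atan2(p_y, p_x) ≈ 101.99°.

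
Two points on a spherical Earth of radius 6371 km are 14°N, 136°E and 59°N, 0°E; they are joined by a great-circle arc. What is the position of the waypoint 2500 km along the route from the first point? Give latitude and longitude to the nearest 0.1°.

Write both endpoints as unit vectors p₁, p₂ with components (cos φ cos λ, cos φ sin λ, sin φ).
The central angle between the endpoints is δ = arccos(p₁·p₂) ≈ 1.724 rad (98.7°). The total great-circle distance is δ·R ≈ 1.724 × 6371 ≈ 10980 km, so the target fraction is f = 2500/10980 ≈ 0.228.
Interpolate at f ≈ 0.228 with slerp weights a = sin((1−f)δ)/sin δ ≈ 0.983, b = sin(fδ)/sin δ ≈ 0.387.
p = a·p₁ + b·p₂ ≈ (-0.487, 0.662, 0.569); φ = arcsin(p_z) ≈ 34.71°, λ = atan2(p_y, p_x) ≈ 126.31°.

≈ 34.7°N, 126.3°E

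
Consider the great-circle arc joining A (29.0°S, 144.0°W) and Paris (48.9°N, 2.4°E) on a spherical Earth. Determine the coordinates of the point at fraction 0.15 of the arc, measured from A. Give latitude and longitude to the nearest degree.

≈ (12°S, 129°W)

Convert each endpoint to a unit vector on the sphere (x = cos φ cos λ, y = cos φ sin λ, z = sin φ).
The central angle between the endpoints is δ = arccos(p₁·p₂) ≈ 2.576 rad (147.6°).
Interpolate at f = 0.15 with slerp weights a = sin((1−f)δ)/sin δ ≈ 1.520, b = sin(fδ)/sin δ ≈ 0.703.
p = a·p₁ + b·p₂ ≈ (-0.614, -0.762, -0.207); φ = arcsin(p_z) ≈ -11.95°, λ = atan2(p_y, p_x) ≈ -128.84°.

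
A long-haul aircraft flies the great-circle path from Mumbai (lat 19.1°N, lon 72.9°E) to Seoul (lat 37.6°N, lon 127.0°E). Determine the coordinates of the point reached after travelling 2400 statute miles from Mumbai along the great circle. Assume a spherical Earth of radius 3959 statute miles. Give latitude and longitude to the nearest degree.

≈ lat 34°N, lon 108°E

Write both endpoints as unit vectors p₁, p₂ with components (cos φ cos λ, cos φ sin λ, sin φ).
The central angle between the endpoints is δ = arccos(p₁·p₂) ≈ 0.878 rad (50.3°). The total great-circle distance is δ·R ≈ 0.878 × 3959 ≈ 3476 mi, so the target fraction is f = 2400/3476 ≈ 0.690.
Interpolate at f ≈ 0.690 with slerp weights a = sin((1−f)δ)/sin δ ≈ 0.349, b = sin(fδ)/sin δ ≈ 0.740.
p = a·p₁ + b·p₂ ≈ (-0.256, 0.784, 0.566); φ = arcsin(p_z) ≈ 34.47°, λ = atan2(p_y, p_x) ≈ 108.10°.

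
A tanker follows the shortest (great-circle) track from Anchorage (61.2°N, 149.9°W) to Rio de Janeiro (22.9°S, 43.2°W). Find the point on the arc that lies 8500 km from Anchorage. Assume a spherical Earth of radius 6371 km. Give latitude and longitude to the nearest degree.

From cos δ = sin φ₁ sin φ₂ + cos φ₁ cos φ₂ cos Δλ, the central angle is δ ≈ 2.058 rad (117.9°). The total great-circle distance is δ·R ≈ 2.058 × 6371 ≈ 13114 km, so the target fraction is f = 8500/13114 ≈ 0.648.
Interpolate at f ≈ 0.648 with slerp weights a = sin((1−f)δ)/sin δ ≈ 0.750, b = sin(fδ)/sin δ ≈ 1.100.
p = a·p₁ + b·p₂ ≈ (0.426, -0.875, 0.229); φ = arcsin(p_z) ≈ 13.24°, λ = atan2(p_y, p_x) ≈ -64.02°.

≈ 13°N, 64°W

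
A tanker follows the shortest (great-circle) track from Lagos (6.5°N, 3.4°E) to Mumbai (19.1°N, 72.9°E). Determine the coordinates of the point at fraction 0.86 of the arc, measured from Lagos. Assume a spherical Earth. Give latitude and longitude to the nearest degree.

Write both endpoints as unit vectors p₁, p₂ with components (cos φ cos λ, cos φ sin λ, sin φ).
The central angle between the endpoints is δ = arccos(p₁·p₂) ≈ 1.196 rad (68.5°).
Interpolate at f = 0.86 with slerp weights a = sin((1−f)δ)/sin δ ≈ 0.179, b = sin(fδ)/sin δ ≈ 0.920.
p = a·p₁ + b·p₂ ≈ (0.433, 0.842, 0.321); φ = arcsin(p_z) ≈ 18.75°, λ = atan2(p_y, p_x) ≈ 62.76°.

≈ 19°N, 63°E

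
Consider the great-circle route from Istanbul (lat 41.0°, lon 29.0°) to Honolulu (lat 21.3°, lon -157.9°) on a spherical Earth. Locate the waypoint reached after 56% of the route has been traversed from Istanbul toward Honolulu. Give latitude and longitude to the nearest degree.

≈ lat 72°, lon -173°

Write both endpoints as unit vectors p₁, p₂ with components (cos φ cos λ, cos φ sin λ, sin φ).
The central angle between the endpoints is δ = arccos(p₁·p₂) ≈ 2.049 rad (117.4°).
Interpolate at f = 0.56 with slerp weights a = sin((1−f)δ)/sin δ ≈ 0.883, b = sin(fδ)/sin δ ≈ 1.027.
p = a·p₁ + b·p₂ ≈ (-0.303, -0.037, 0.952); φ = arcsin(p_z) ≈ 72.21°, λ = atan2(p_y, p_x) ≈ -173.09°.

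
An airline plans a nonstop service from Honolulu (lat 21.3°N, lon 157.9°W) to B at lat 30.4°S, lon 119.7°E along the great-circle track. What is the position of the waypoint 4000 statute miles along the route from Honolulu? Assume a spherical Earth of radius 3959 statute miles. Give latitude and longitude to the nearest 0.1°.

≈ lat 12.3°S, lon 154.1°E

From cos δ = sin φ₁ sin φ₂ + cos φ₁ cos φ₂ cos Δλ, the central angle is δ ≈ 1.648 rad (94.4°). The total great-circle distance is δ·R ≈ 1.648 × 3959 ≈ 6526 mi, so the target fraction is f = 4000/6526 ≈ 0.613.
Interpolate at f ≈ 0.613 with slerp weights a = sin((1−f)δ)/sin δ ≈ 0.597, b = sin(fδ)/sin δ ≈ 0.850.
p = a·p₁ + b·p₂ ≈ (-0.879, 0.427, -0.213); φ = arcsin(p_z) ≈ -12.29°, λ = atan2(p_y, p_x) ≈ 154.08°.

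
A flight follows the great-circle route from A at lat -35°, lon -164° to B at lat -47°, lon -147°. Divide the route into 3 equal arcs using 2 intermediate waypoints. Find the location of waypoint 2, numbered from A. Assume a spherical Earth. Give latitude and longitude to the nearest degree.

Convert each endpoint to a unit vector on the sphere (x = cos φ cos λ, y = cos φ sin λ, z = sin φ).
The central angle between the endpoints is δ = arccos(p₁·p₂) ≈ 0.305 rad (17.5°).
Interpolate at f = 2/3 with slerp weights a = sin((1−f)δ)/sin δ ≈ 0.338, b = sin(fδ)/sin δ ≈ 0.672.
p = a·p₁ + b·p₂ ≈ (-0.651, -0.326, -0.686); φ = arcsin(p_z) ≈ -43.29°, λ = atan2(p_y, p_x) ≈ -153.38°.

≈ lat -43°, lon -153°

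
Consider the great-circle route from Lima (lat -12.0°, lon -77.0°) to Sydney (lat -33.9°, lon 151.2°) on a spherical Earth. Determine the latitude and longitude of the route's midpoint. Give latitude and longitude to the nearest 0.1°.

Convert each endpoint to a unit vector on the sphere (x = cos φ cos λ, y = cos φ sin λ, z = sin φ).
The central angle between the endpoints is δ = arccos(p₁·p₂) ≈ 2.010 rad (115.2°).
Interpolate at f = 1/2 with slerp weights a = sin((1−f)δ)/sin δ ≈ 0.933, b = sin(fδ)/sin δ ≈ 0.933.
p = a·p₁ + b·p₂ ≈ (-0.473, -0.516, -0.714); φ = arcsin(p_z) ≈ -45.57°, λ = atan2(p_y, p_x) ≈ -132.52°.

≈ lat -45.6°, lon -132.5°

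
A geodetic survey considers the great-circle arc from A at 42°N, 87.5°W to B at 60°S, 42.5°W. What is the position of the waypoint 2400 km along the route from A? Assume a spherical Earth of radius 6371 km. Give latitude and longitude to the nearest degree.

Convert each endpoint to a unit vector on the sphere (x = cos φ cos λ, y = cos φ sin λ, z = sin φ).
The central angle between the endpoints is δ = arccos(p₁·p₂) ≈ 1.893 rad (108.5°). The total great-circle distance is δ·R ≈ 1.893 × 6371 ≈ 12061 km, so the target fraction is f = 2400/12061 ≈ 0.199.
Interpolate at f ≈ 0.199 with slerp weights a = sin((1−f)δ)/sin δ ≈ 1.053, b = sin(fδ)/sin δ ≈ 0.388.
p = a·p₁ + b·p₂ ≈ (0.177, -0.913, 0.369); φ = arcsin(p_z) ≈ 21.63°, λ = atan2(p_y, p_x) ≈ -79.02°.

≈ 22°N, 79°W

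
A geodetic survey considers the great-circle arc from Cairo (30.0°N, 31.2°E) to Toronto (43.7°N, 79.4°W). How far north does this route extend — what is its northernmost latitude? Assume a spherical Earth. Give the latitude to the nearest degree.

≈ 54°N

The great circle lies in the plane with unit normal n̂ = (p₁ × p₂)/|p₁ × p₂|.
Here n̂_z ≈ -0.591; the vertex latitude is φ_max = arccos|n̂_z| ≈ 53.8°.
Check via Clairaut: cos φ_max = |cos φ₁| · sin C = cos(30.0°)·sin(43.0°) ≈ 0.591, again giving ≈ 53.8°.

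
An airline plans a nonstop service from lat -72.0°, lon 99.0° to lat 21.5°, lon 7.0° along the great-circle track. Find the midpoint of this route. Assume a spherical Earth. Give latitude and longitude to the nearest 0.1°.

The haversine formula gives a central angle δ ≈ 1.938 rad (111.0°) between the endpoints.
Interpolate at f = 1/2 with slerp weights a = sin((1−f)δ)/sin δ ≈ 0.883, b = sin(fδ)/sin δ ≈ 0.883.
p = a·p₁ + b·p₂ ≈ (0.773, 0.370, -0.516); φ = arcsin(p_z) ≈ -31.07°, λ = atan2(p_y, p_x) ≈ 25.56°.

≈ lat -31.1°, lon 25.6°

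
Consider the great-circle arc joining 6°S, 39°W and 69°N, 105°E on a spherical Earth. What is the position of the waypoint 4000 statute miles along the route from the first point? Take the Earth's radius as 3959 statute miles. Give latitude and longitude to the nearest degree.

Convert each endpoint to a unit vector on the sphere (x = cos φ cos λ, y = cos φ sin λ, z = sin φ).
The central angle between the endpoints is δ = arccos(p₁·p₂) ≈ 1.967 rad (112.7°). The total great-circle distance is δ·R ≈ 1.967 × 3959 ≈ 7787 mi, so the target fraction is f = 4000/7787 ≈ 0.514.
Interpolate at f ≈ 0.514 with slerp weights a = sin((1−f)δ)/sin δ ≈ 0.886, b = sin(fδ)/sin δ ≈ 0.918.
p = a·p₁ + b·p₂ ≈ (0.600, -0.237, 0.765); φ = arcsin(p_z) ≈ 49.87°, λ = atan2(p_y, p_x) ≈ -21.54°.

≈ 50°N, 22°W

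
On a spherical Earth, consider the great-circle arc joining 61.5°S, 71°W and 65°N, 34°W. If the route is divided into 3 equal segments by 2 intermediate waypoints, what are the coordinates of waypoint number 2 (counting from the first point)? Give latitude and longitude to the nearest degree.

≈ 23°N, 50°W

The haversine formula gives a central angle δ ≈ 2.259 rad (129.5°) between the endpoints.
Interpolate at f = 2/3 with slerp weights a = sin((1−f)δ)/sin δ ≈ 0.886, b = sin(fδ)/sin δ ≈ 1.292.
p = a·p₁ + b·p₂ ≈ (0.590, -0.705, 0.393); φ = arcsin(p_z) ≈ 23.14°, λ = atan2(p_y, p_x) ≈ -50.06°.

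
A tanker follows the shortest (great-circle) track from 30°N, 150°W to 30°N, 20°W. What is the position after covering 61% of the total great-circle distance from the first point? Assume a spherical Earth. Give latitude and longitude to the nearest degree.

Write both endpoints as unit vectors p₁, p₂ with components (cos φ cos λ, cos φ sin λ, sin φ).
The central angle between the endpoints is δ = arccos(p₁·p₂) ≈ 1.805 rad (103.4°).
Interpolate at f = 0.61 with slerp weights a = sin((1−f)δ)/sin δ ≈ 0.665, b = sin(fδ)/sin δ ≈ 0.917.
p = a·p₁ + b·p₂ ≈ (0.247, -0.560, 0.791); φ = arcsin(p_z) ≈ 52.29°, λ = atan2(p_y, p_x) ≈ -66.19°.

≈ 52°N, 66°W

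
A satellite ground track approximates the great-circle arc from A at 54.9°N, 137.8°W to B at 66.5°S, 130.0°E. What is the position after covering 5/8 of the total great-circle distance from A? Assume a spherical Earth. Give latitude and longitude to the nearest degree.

From cos δ = sin φ₁ sin φ₂ + cos φ₁ cos φ₂ cos Δλ, the central angle is δ ≈ 2.433 rad (139.4°).
Interpolate at f = 5/8 with slerp weights a = sin((1−f)δ)/sin δ ≈ 1.215, b = sin(fδ)/sin δ ≈ 1.534.
p = a·p₁ + b·p₂ ≈ (-0.911, -0.001, -0.413); φ = arcsin(p_z) ≈ -24.39°, λ = atan2(p_y, p_x) ≈ -179.96°.

≈ 24°S, 180°E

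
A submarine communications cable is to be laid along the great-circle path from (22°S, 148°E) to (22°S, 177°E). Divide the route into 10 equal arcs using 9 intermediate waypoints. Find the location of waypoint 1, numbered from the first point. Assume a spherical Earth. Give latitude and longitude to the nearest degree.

≈ (22°S, 151°E)

Write both endpoints as unit vectors p₁, p₂ with components (cos φ cos λ, cos φ sin λ, sin φ).
The central angle between the endpoints is δ = arccos(p₁·p₂) ≈ 0.469 rad (26.8°).
Interpolate at f = 1/10 with slerp weights a = sin((1−f)δ)/sin δ ≈ 0.906, b = sin(fδ)/sin δ ≈ 0.104.
p = a·p₁ + b·p₂ ≈ (-0.809, 0.450, -0.378); φ = arcsin(p_z) ≈ -22.23°, λ = atan2(p_y, p_x) ≈ 150.89°.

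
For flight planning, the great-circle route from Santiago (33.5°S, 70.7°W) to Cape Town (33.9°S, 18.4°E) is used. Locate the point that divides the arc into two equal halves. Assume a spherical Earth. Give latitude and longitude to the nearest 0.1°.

Write both endpoints as unit vectors p₁, p₂ with components (cos φ cos λ, cos φ sin λ, sin φ).
The central angle between the endpoints is δ = arccos(p₁·p₂) ≈ 1.246 rad (71.4°).
Interpolate at f = 1/2 with slerp weights a = sin((1−f)δ)/sin δ ≈ 0.616, b = sin(fδ)/sin δ ≈ 0.616.
p = a·p₁ + b·p₂ ≈ (0.655, -0.323, -0.683); φ = arcsin(p_z) ≈ -43.10°, λ = atan2(p_y, p_x) ≈ -26.28°.

≈ 43.1°S, 26.3°W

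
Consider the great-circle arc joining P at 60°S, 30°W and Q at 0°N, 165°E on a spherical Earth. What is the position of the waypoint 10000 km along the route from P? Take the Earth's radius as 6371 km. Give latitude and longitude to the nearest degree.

Write both endpoints as unit vectors p₁, p₂ with components (cos φ cos λ, cos φ sin λ, sin φ).
The central angle between the endpoints is δ = arccos(p₁·p₂) ≈ 2.075 rad (118.9°). The total great-circle distance is δ·R ≈ 2.075 × 6371 ≈ 13219 km, so the target fraction is f = 10000/13219 ≈ 0.757.
Interpolate at f ≈ 0.757 with slerp weights a = sin((1−f)δ)/sin δ ≈ 0.553, b = sin(fδ)/sin δ ≈ 1.142.
p = a·p₁ + b·p₂ ≈ (-0.864, 0.157, -0.479); φ = arcsin(p_z) ≈ -28.60°, λ = atan2(p_y, p_x) ≈ 169.67°.

≈ 29°S, 170°E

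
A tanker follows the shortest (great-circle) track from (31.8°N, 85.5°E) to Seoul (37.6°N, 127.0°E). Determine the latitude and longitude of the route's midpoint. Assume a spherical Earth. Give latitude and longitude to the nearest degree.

Write both endpoints as unit vectors p₁, p₂ with components (cos φ cos λ, cos φ sin λ, sin φ).
The central angle between the endpoints is δ = arccos(p₁·p₂) ≈ 0.599 rad (34.3°).
Interpolate at f = 1/2 with slerp weights a = sin((1−f)δ)/sin δ ≈ 0.523, b = sin(fδ)/sin δ ≈ 0.523.
p = a·p₁ + b·p₂ ≈ (-0.215, 0.775, 0.595); φ = arcsin(p_z) ≈ 36.52°, λ = atan2(p_y, p_x) ≈ 105.49°.

≈ (37°N, 105°E)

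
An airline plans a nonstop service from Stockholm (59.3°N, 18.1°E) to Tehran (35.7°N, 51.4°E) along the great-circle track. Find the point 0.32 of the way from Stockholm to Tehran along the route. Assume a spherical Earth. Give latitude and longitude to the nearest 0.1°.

≈ (52.9°N, 32.4°E)

The haversine formula gives a central angle δ ≈ 0.558 rad (32.0°) between the endpoints.
Interpolate at f = 0.32 with slerp weights a = sin((1−f)δ)/sin δ ≈ 0.700, b = sin(fδ)/sin δ ≈ 0.335.
p = a·p₁ + b·p₂ ≈ (0.509, 0.324, 0.797); φ = arcsin(p_z) ≈ 52.87°, λ = atan2(p_y, p_x) ≈ 32.44°.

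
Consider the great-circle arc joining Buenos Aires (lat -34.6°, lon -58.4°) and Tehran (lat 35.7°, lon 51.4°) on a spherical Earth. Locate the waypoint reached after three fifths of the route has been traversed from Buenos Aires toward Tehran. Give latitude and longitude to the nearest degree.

Convert each endpoint to a unit vector on the sphere (x = cos φ cos λ, y = cos φ sin λ, z = sin φ).
The central angle between the endpoints is δ = arccos(p₁·p₂) ≈ 2.163 rad (123.9°).
Interpolate at f = 3/5 with slerp weights a = sin((1−f)δ)/sin δ ≈ 0.917, b = sin(fδ)/sin δ ≈ 1.160.
p = a·p₁ + b·p₂ ≈ (0.983, 0.093, 0.156); φ = arcsin(p_z) ≈ 8.99°, λ = atan2(p_y, p_x) ≈ 5.43°.

≈ lat 9°, lon 5°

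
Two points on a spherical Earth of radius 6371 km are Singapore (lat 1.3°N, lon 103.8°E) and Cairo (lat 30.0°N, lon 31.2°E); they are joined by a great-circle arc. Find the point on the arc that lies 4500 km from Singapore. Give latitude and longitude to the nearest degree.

≈ lat 20°N, lon 67°E

Convert each endpoint to a unit vector on the sphere (x = cos φ cos λ, y = cos φ sin λ, z = sin φ).
The central angle between the endpoints is δ = arccos(p₁·p₂) ≈ 1.297 rad (74.3°). The total great-circle distance is δ·R ≈ 1.297 × 6371 ≈ 8264 km, so the target fraction is f = 4500/8264 ≈ 0.545.
Interpolate at f ≈ 0.545 with slerp weights a = sin((1−f)δ)/sin δ ≈ 0.579, b = sin(fδ)/sin δ ≈ 0.674.
p = a·p₁ + b·p₂ ≈ (0.361, 0.864, 0.350); φ = arcsin(p_z) ≈ 20.50°, λ = atan2(p_y, p_x) ≈ 67.30°.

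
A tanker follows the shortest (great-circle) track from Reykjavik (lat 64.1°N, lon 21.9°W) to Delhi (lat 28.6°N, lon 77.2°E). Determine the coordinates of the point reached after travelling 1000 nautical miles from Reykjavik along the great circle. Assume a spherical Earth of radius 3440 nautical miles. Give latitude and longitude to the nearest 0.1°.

≈ lat 65.1°N, lon 17.5°E

Write both endpoints as unit vectors p₁, p₂ with components (cos φ cos λ, cos φ sin λ, sin φ).
The central angle between the endpoints is δ = arccos(p₁·p₂) ≈ 1.192 rad (68.3°). The total great-circle distance is δ·R ≈ 1.192 × 3440 ≈ 4100 nmi, so the target fraction is f = 1000/4100 ≈ 0.244.
Interpolate at f ≈ 0.244 with slerp weights a = sin((1−f)δ)/sin δ ≈ 0.844, b = sin(fδ)/sin δ ≈ 0.309.
p = a·p₁ + b·p₂ ≈ (0.402, 0.127, 0.907); φ = arcsin(p_z) ≈ 65.07°, λ = atan2(p_y, p_x) ≈ 17.49°.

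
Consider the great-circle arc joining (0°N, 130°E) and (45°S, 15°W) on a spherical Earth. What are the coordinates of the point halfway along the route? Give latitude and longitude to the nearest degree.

Convert each endpoint to a unit vector on the sphere (x = cos φ cos λ, y = cos φ sin λ, z = sin φ).
The central angle between the endpoints is δ = arccos(p₁·p₂) ≈ 2.189 rad (125.4°).
Interpolate at f = 1/2 with slerp weights a = sin((1−f)δ)/sin δ ≈ 1.090, b = sin(fδ)/sin δ ≈ 1.090.
p = a·p₁ + b·p₂ ≈ (0.044, 0.636, -0.771); φ = arcsin(p_z) ≈ -50.43°, λ = atan2(p_y, p_x) ≈ 86.05°.

≈ (50°S, 86°E)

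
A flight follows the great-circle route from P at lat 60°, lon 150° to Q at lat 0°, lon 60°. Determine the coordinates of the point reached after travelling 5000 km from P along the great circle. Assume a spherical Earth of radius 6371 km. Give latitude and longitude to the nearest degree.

≈ lat 38°, lon 87°

Convert each endpoint to a unit vector on the sphere (x = cos φ cos λ, y = cos φ sin λ, z = sin φ).
The central angle between the endpoints is δ = arccos(p₁·p₂) ≈ 1.571 rad (90.0°). The total great-circle distance is δ·R ≈ 1.571 × 6371 ≈ 10008 km, so the target fraction is f = 5000/10008 ≈ 0.500.
Interpolate at f ≈ 0.500 with slerp weights a = sin((1−f)δ)/sin δ ≈ 0.708, b = sin(fδ)/sin δ ≈ 0.707.
p = a·p₁ + b·p₂ ≈ (0.047, 0.789, 0.613); φ = arcsin(p_z) ≈ 37.79°, λ = atan2(p_y, p_x) ≈ 86.59°.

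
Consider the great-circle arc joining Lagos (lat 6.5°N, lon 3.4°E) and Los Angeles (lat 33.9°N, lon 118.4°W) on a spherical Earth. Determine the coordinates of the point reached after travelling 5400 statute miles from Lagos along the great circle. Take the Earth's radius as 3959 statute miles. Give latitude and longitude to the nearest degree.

≈ lat 41°N, lon 77°W

The haversine formula gives a central angle δ ≈ 1.951 rad (111.8°) between the endpoints. The total great-circle distance is δ·R ≈ 1.951 × 3959 ≈ 7725 mi, so the target fraction is f = 5400/7725 ≈ 0.699.
Interpolate at f ≈ 0.699 with slerp weights a = sin((1−f)δ)/sin δ ≈ 0.597, b = sin(fδ)/sin δ ≈ 1.054.
p = a·p₁ + b·p₂ ≈ (0.176, -0.734, 0.655); φ = arcsin(p_z) ≈ 40.96°, λ = atan2(p_y, p_x) ≈ -76.53°.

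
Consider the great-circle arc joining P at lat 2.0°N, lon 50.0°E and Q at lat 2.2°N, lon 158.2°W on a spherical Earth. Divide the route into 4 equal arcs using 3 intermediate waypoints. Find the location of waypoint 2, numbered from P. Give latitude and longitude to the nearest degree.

From cos δ = sin φ₁ sin φ₂ + cos φ₁ cos φ₂ cos Δλ, the central angle is δ ≈ 2.644 rad (151.5°).
Interpolate at f = 2/4 with slerp weights a = sin((1−f)δ)/sin δ ≈ 2.031, b = sin(fδ)/sin δ ≈ 2.031.
p = a·p₁ + b·p₂ ≈ (-0.580, 0.801, 0.149); φ = arcsin(p_z) ≈ 8.56°, λ = atan2(p_y, p_x) ≈ 125.89°.

≈ lat 9°N, lon 126°E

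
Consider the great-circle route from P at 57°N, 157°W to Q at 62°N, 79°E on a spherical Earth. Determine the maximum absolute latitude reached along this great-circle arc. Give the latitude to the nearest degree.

≈ 75°N

The great circle lies in the plane with unit normal n̂ = (p₁ × p₂)/|p₁ × p₂|.
Here n̂_z ≈ -0.264; the vertex latitude is φ_max = arccos|n̂_z| ≈ 74.7°.
Check via Clairaut: cos φ_max = |cos φ₁| · sin C = cos(57.0°)·sin(29.0°) ≈ 0.264, again giving ≈ 74.7°.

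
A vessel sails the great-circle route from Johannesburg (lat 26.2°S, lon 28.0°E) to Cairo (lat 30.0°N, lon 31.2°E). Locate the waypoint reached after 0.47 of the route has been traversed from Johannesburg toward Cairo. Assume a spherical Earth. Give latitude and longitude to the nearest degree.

≈ lat 0°N, lon 29°E

The haversine formula gives a central angle δ ≈ 0.982 rad (56.3°) between the endpoints.
Interpolate at f = 0.47 with slerp weights a = sin((1−f)δ)/sin δ ≈ 0.598, b = sin(fδ)/sin δ ≈ 0.536.
p = a·p₁ + b·p₂ ≈ (0.870, 0.492, 0.004); φ = arcsin(p_z) ≈ 0.21°, λ = atan2(p_y, p_x) ≈ 29.48°.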